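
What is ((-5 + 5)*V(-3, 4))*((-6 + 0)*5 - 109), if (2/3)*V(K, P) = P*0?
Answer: 0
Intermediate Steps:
V(K, P) = 0 (V(K, P) = 3*(P*0)/2 = (3/2)*0 = 0)
((-5 + 5)*V(-3, 4))*((-6 + 0)*5 - 109) = ((-5 + 5)*0)*((-6 + 0)*5 - 109) = (0*0)*(-6*5 - 109) = 0*(-30 - 109) = 0*(-139) = 0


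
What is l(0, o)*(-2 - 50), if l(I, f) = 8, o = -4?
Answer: -416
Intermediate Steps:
l(0, o)*(-2 - 50) = 8*(-2 - 50) = 8*(-52) = -416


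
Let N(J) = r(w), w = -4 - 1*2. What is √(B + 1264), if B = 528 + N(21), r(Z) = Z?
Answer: √1786 ≈ 42.261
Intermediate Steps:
w = -6 (w = -4 - 2 = -6)
N(J) = -6
B = 522 (B = 528 - 6 = 522)
√(B + 1264) = √(522 + 1264) = √1786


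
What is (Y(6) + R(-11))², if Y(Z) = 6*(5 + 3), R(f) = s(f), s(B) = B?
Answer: 1369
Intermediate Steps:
R(f) = f
Y(Z) = 48 (Y(Z) = 6*8 = 48)
(Y(6) + R(-11))² = (48 - 11)² = 37² = 1369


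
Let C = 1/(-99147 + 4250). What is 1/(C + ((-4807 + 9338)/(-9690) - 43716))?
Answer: -919551930/40199562159877 ≈ -2.2875e-5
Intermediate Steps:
C = -1/94897 (C = 1/(-94897) = -1/94897 ≈ -1.0538e-5)
1/(C + ((-4807 + 9338)/(-9690) - 43716)) = 1/(-1/94897 + ((-4807 + 9338)/(-9690) - 43716)) = 1/(-1/94897 + (4531*(-1/9690) - 43716)) = 1/(-1/94897 + (-4531/9690 - 43716)) = 1/(-1/94897 - 423612571/9690) = 1/(-40199562159877/919551930) = -919551930/40199562159877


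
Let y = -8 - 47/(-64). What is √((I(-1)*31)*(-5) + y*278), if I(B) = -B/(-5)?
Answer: I*√127286/8 ≈ 44.596*I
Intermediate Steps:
I(B) = B/5 (I(B) = -B*(-1)/5 = -(-1)*B/5 = B/5)
y = -465/64 (y = -8 - 47*(-1)/64 = -8 - 1*(-47/64) = -8 + 47/64 = -465/64 ≈ -7.2656)
√((I(-1)*31)*(-5) + y*278) = √((((⅕)*(-1))*31)*(-5) - 465/64*278) = √(-⅕*31*(-5) - 64635/32) = √(-31/5*(-5) - 64635/32) = √(31 - 64635/32) = √(-63643/32) = I*√127286/8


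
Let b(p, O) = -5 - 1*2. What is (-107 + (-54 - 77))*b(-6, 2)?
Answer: 1666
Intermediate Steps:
b(p, O) = -7 (b(p, O) = -5 - 2 = -7)
(-107 + (-54 - 77))*b(-6, 2) = (-107 + (-54 - 77))*(-7) = (-107 - 131)*(-7) = -238*(-7) = 1666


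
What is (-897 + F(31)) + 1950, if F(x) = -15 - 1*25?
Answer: 1013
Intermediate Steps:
F(x) = -40 (F(x) = -15 - 25 = -40)
(-897 + F(31)) + 1950 = (-897 - 40) + 1950 = -937 + 1950 = 1013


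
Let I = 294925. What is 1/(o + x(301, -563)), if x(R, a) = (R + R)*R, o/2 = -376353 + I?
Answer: 1/18346 ≈ 5.4508e-5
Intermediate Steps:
o = -162856 (o = 2*(-376353 + 294925) = 2*(-81428) = -162856)
x(R, a) = 2*R² (x(R, a) = (2*R)*R = 2*R²)
1/(o + x(301, -563)) = 1/(-162856 + 2*301²) = 1/(-162856 + 2*90601) = 1/(-162856 + 181202) = 1/18346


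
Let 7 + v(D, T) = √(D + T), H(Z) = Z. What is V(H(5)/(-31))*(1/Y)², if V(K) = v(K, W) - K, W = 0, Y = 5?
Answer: -212/775 + I*√155/775 ≈ -0.27355 + 0.016064*I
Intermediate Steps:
v(D, T) = -7 + √(D + T)
V(K) = -7 + √K - K (V(K) = (-7 + √(K + 0)) - K = (-7 + √K) - K = -7 + √K - K)
V(H(5)/(-31))*(1/Y)² = (-7 + √(5/(-31)) - 5/(-31))*(1/5)² = (-7 + √(5*(-1/31)) - 5*(-1)/31)*(⅕)² = (-7 + √(-5/31) - 1*(-5/31))*(1/25) = (-7 + I*√155/31 + 5/31)*(1/25) = (-212/31 + I*√155/31)*(1/25) = -212/775 + I*√155/775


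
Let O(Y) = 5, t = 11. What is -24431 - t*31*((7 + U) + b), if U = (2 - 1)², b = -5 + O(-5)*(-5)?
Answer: -16929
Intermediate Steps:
b = -30 (b = -5 + 5*(-5) = -5 - 25 = -30)
U = 1 (U = 1² = 1)
-24431 - t*31*((7 + U) + b) = -24431 - 11*31*((7 + 1) - 30) = -24431 - 341*(8 - 30) = -24431 - 341*(-22) = -24431 - 1*(-7502) = -24431 + 7502 = -16929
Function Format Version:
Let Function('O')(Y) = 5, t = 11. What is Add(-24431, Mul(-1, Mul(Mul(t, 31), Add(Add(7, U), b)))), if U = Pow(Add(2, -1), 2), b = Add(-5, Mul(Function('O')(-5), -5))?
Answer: -16929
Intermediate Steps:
b = -30 (b = Add(-5, Mul(5, -5)) = Add(-5, -25) = -30)
U = 1 (U = Pow(1, 2) = 1)
Add(-24431, Mul(-1, Mul(Mul(t, 31), Add(Add(7, U), b)))) = Add(-24431, Mul(-1, Mul(Mul(11, 31), Add(Add(7, 1), -30)))) = Add(-24431, Mul(-1, Mul(341, Add(8, -30)))) = Add(-24431, Mul(-1, Mul(341, -22))) = Add(-24431, Mul(-1, -7502)) = Add(-24431, 7502) = -16929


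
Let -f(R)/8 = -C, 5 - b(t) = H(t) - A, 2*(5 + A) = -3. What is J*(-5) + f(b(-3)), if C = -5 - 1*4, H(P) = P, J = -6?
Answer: -42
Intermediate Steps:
A = -13/2 (A = -5 + (1/2)*(-3) = -5 - 3/2 = -13/2 ≈ -6.5000)
C = -9 (C = -5 - 4 = -9)
b(t) = -3/2 - t (b(t) = 5 - (t - 1*(-13/2)) = 5 - (t + 13/2) = 5 - (13/2 + t) = 5 + (-13/2 - t) = -3/2 - t)
f(R) = -72 (f(R) = -(-8)*(-9) = -8*9 = -72)
J*(-5) + f(b(-3)) = -6*(-5) - 72 = 30 - 72 = -42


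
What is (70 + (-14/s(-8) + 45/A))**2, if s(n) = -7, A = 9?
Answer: 5929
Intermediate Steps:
(70 + (-14/s(-8) + 45/A))**2 = (70 + (-14/(-7) + 45/9))**2 = (70 + (-14*(-1/7) + 45*(1/9)))**2 = (70 + (2 + 5))**2 = (70 + 7)**2 = 77**2 = 5929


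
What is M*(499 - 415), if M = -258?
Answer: -21672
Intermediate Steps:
M*(499 - 415) = -258*(499 - 415) = -258*84 = -21672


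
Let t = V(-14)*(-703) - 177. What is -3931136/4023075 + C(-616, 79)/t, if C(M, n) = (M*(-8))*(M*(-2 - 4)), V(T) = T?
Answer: 14647568607232/7776603975 ≈ 1883.5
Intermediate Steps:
C(M, n) = 48*M² (C(M, n) = (-8*M)*(M*(-6)) = (-8*M)*(-6*M) = 48*M²)
t = 9665 (t = -14*(-703) - 177 = 9842 - 177 = 9665)
-3931136/4023075 + C(-616, 79)/t = -3931136/4023075 + (48*(-616)²)/9665 = -3931136*1/4023075 + (48*379456)*(1/9665) = -3931136/4023075 + 18213888*(1/9665) = -3931136/4023075 + 18213888/9665 = 14647568607232/7776603975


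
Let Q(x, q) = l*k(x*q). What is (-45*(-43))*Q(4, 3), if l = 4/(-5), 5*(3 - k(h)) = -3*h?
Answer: -78948/5 ≈ -15790.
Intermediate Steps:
k(h) = 3 + 3*h/5 (k(h) = 3 - (-3)*h/5 = 3 + 3*h/5)
l = -⅘ (l = 4*(-⅕) = -⅘ ≈ -0.80000)
Q(x, q) = -12/5 - 12*q*x/25 (Q(x, q) = -4*(3 + 3*(x*q)/5)/5 = -4*(3 + 3*(q*x)/5)/5 = -4*(3 + 3*q*x/5)/5 = -12/5 - 12*q*x/25)
(-45*(-43))*Q(4, 3) = (-45*(-43))*(-12/5 - 12/25*3*4) = 1935*(-12/5 - 144/25) = 1935*(-204/25) = -78948/5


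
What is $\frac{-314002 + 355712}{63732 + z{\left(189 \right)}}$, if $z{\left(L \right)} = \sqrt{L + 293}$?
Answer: $\frac{1329130860}{2030883671} - \frac{20855 \sqrt{482}}{2030883671} \approx 0.65423$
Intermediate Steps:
$z{\left(L \right)} = \sqrt{293 + L}$
$\frac{-314002 + 355712}{63732 + z{\left(189 \right)}} = \frac{-314002 + 355712}{63732 + \sqrt{293 + 189}} = \frac{41710}{63732 + \sqrt{482}}$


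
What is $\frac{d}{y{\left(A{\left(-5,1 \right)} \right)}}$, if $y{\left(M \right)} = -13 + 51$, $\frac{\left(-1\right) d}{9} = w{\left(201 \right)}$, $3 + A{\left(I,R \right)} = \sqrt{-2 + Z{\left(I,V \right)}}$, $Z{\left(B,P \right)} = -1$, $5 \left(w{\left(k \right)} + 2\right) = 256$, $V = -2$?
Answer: $- \frac{1107}{95} \approx -11.653$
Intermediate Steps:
$w{\left(k \right)} = \frac{246}{5}$ ($w{\left(k \right)} = -2 + \frac{1}{5} \cdot 256 = -2 + \frac{256}{5} = \frac{246}{5}$)
$A{\left(I,R \right)} = -3 + i \sqrt{3}$ ($A{\left(I,R \right)} = -3 + \sqrt{-2 - 1} = -3 + \sqrt{-3} = -3 + i \sqrt{3}$)
$d = - \frac{2214}{5}$ ($d = \left(-9\right) \frac{246}{5} = - \frac{2214}{5} \approx -442.8$)
$y{\left(M \right)} = 38$
$\frac{d}{y{\left(A{\left(-5,1 \right)} \right)}} = - \frac{2214}{5 \cdot 38} = \left(- \frac{2214}{5}\right) \frac{1}{38} = - \frac{1107}{95}$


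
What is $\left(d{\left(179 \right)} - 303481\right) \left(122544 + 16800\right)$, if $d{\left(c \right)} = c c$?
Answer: $-37823535360$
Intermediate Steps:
$d{\left(c \right)} = c^{2}$
$\left(d{\left(179 \right)} - 303481\right) \left(122544 + 16800\right) = \left(179^{2} - 303481\right) \left(122544 + 16800\right) = \left(32041 - 303481\right) 139344 = \left(-271440\right) 139344 = -37823535360$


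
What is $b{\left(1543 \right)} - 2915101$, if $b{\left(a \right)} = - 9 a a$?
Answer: $-24342742$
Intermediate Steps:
$b{\left(a \right)} = - 9 a^{2}$
$b{\left(1543 \right)} - 2915101 = - 9 \cdot 1543^{2} - 2915101 = \left(-9\right) 2380849 - 2915101 = -21427641 - 2915101 = -24342742$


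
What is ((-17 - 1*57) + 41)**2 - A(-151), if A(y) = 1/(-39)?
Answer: 42472/39 ≈ 1089.0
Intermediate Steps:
A(y) = -1/39
((-17 - 1*57) + 41)**2 - A(-151) = ((-17 - 1*57) + 41)**2 - 1*(-1/39) = ((-17 - 57) + 41)**2 + 1/39 = (-74 + 41)**2 + 1/39 = (-33)**2 + 1/39 = 1089 + 1/39 = 42472/39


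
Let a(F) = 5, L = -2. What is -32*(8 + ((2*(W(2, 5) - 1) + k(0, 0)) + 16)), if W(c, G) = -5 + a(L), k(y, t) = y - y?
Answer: -704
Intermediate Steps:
k(y, t) = 0
W(c, G) = 0 (W(c, G) = -5 + 5 = 0)
-32*(8 + ((2*(W(2, 5) - 1) + k(0, 0)) + 16)) = -32*(8 + ((2*(0 - 1) + 0) + 16)) = -32*(8 + ((2*(-1) + 0) + 16)) = -32*(8 + ((-2 + 0) + 16)) = -32*(8 + (-2 + 16)) = -32*(8 + 14) = -32*22 = -704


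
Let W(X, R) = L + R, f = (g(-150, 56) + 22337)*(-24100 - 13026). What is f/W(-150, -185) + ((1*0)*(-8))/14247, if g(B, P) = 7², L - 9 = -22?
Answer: 138517106/33 ≈ 4.1975e+6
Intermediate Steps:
L = -13 (L = 9 - 22 = -13)
g(B, P) = 49
f = -831102636 (f = (49 + 22337)*(-24100 - 13026) = 22386*(-37126) = -831102636)
W(X, R) = -13 + R
f/W(-150, -185) + ((1*0)*(-8))/14247 = -831102636/(-13 - 185) + ((1*0)*(-8))/14247 = -831102636/(-198) + (0*(-8))*(1/14247) = -831102636*(-1/198) + 0*(1/14247) = 138517106/33 + 0 = 138517106/33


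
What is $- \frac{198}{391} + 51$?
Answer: $\frac{19743}{391} \approx 50.494$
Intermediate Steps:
$- \frac{198}{391} + 51 = \frac{19743}{391}$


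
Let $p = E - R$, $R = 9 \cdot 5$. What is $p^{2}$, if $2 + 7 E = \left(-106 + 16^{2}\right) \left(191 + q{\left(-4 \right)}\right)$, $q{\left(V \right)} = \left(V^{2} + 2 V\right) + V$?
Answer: $\frac{837118489}{49} \approx 1.7084 \cdot 10^{7}$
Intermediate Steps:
$q{\left(V \right)} = V^{2} + 3 V$
$E = \frac{29248}{7}$ ($E = - \frac{2}{7} + \frac{\left(-106 + 16^{2}\right) \left(191 - 4 \left(3 - 4\right)\right)}{7} = - \frac{2}{7} + \frac{\left(-106 + 256\right) \left(191 - -4\right)}{7} = - \frac{2}{7} + \frac{150 \left(191 + 4\right)}{7} = - \frac{2}{7} + \frac{150 \cdot 195}{7} = - \frac{2}{7} + \frac{1}{7} \cdot 29250 = - \frac{2}{7} + \frac{29250}{7} = \frac{29248}{7} \approx 4178.3$)
$R = 45$
$p = \frac{28933}{7}$ ($p = \frac{29248}{7} - 45 = \frac{28933}{7} \approx 4133.3$)
$p^{2} = \left(\frac{28933}{7}\right)^{2} = \frac{837118489}{49}$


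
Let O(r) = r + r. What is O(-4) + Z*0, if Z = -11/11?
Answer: -8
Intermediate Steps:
Z = -1 (Z = -11*1/11 = -1)
O(r) = 2*r
O(-4) + Z*0 = 2*(-4) - 1*0 = -8 + 0 = -8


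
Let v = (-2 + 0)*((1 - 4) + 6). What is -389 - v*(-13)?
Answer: -467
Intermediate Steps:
v = -6 (v = -2*(-3 + 6) = -2*3 = -6)
-389 - v*(-13) = -389 - (-6)*(-13) = -389 - 1*78 = -389 - 78 = -467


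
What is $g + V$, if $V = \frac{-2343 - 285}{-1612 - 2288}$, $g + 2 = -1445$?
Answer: $- \frac{470056}{325} \approx -1446.3$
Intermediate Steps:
$g = -1447$ ($g = -2 - 1445 = -1447$)
$V = \frac{219}{325}$ ($V = - \frac{2628}{-3900} = \left(-2628\right) \left(- \frac{1}{3900}\right) = \frac{219}{325} \approx 0.67385$)
$g + V = -1447 + \frac{219}{325} = - \frac{470056}{325}$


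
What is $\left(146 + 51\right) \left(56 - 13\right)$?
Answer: $8471$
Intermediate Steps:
$\left(146 + 51\right) \left(56 - 13\right) = 197 \cdot 43 = 8471$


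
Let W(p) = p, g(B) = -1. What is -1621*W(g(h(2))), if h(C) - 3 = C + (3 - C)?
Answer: 1621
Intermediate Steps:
h(C) = 6 (h(C) = 3 + (C + (3 - C)) = 3 + 3 = 6)
-1621*W(g(h(2))) = -1621*(-1) = 1621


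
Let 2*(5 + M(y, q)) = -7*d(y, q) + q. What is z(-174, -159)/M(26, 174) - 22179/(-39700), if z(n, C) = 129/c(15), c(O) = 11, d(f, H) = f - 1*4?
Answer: 1268229/436700 ≈ 2.9041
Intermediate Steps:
d(f, H) = -4 + f (d(f, H) = f - 4 = -4 + f)
z(n, C) = 129/11
M(y, q) = 9 + q/2 - 7*y/2 (M(y, q) = -5 + (-7*(-4 + y) + q)/2 = -5 + ((28 - 7*y) + q)/2 = -5 + (28 + q - 7*y)/2 = -5 + (14 + q/2 - 7*y/2) = 9 + q/2 - 7*y/2)
z(-174, -159)/M(26, 174) - 22179/(-39700) = 129/(11*(9 + (1/2)*174 - 7/2*26)) - 22179/(-39700) = 129/(11*(9 + 87 - 91)) - 22179*(-1/39700) = (129/11)/5 + 22179/39700 = (129/11)*(1/5) + 22179/39700 = 129/55 + 22179/39700 = 1268229/436700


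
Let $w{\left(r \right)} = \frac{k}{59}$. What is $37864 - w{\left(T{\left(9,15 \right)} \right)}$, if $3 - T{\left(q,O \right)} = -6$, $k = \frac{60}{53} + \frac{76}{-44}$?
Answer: $\frac{1302408355}{34397} \approx 37864.0$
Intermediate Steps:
$k = - \frac{347}{583}$ ($k = 60 \cdot \frac{1}{53} + 76 \left(- \frac{1}{44}\right) = \frac{60}{53} - \frac{19}{11} = - \frac{347}{583} \approx -0.5952$)
$T{\left(q,O \right)} = 9$ ($T{\left(q,O \right)} = 3 - -6 = 3 + 6 = 9$)
$w{\left(r \right)} = - \frac{347}{34397}$ ($w{\left(r \right)} = - \frac{347}{583 \cdot 59} = \left(- \frac{347}{583}\right) \frac{1}{59} = - \frac{347}{34397}$)
$37864 - w{\left(T{\left(9,15 \right)} \right)} = 37864 - - \frac{347}{34397} = 37864 + \frac{347}{34397} = \frac{1302408355}{34397}$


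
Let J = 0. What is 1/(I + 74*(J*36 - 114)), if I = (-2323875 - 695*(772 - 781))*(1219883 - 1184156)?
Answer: -1/82801618176 ≈ -1.2077e-11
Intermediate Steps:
I = -82801609740 (I = (-2323875 - 695*(-9))*35727 = (-2323875 + 6255)*35727 = -2317620*35727 = -82801609740)
1/(I + 74*(J*36 - 114)) = 1/(-82801609740 + 74*(0*36 - 114)) = 1/(-82801609740 + 74*(0 - 114)) = 1/(-82801609740 + 74*(-114)) = 1/(-82801609740 - 8436) = 1/(-82801618176) = -1/82801618176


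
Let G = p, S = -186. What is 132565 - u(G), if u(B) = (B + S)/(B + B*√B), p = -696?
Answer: 10718145233/80852 + 147*I*√174/40426 ≈ 1.3257e+5 + 0.047966*I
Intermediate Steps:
G = -696
u(B) = (-186 + B)/(B + B^(3/2)) (u(B) = (B - 186)/(B + B*√B) = (-186 + B)/(B + B^(3/2)))
132565 - u(G) = 132565 - (-186 - 696)/(-696 + (-696)^(3/2)) = 132565 - (-882)/(-696 - 1392*I*√174) = 132565 + 882/(-696 - 1392*I*√174)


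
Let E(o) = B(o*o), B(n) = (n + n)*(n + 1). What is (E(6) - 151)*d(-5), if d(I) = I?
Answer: -12565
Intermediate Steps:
B(n) = 2*n*(1 + n) (B(n) = (2*n)*(1 + n) = 2*n*(1 + n))
E(o) = 2*o²*(1 + o²) (E(o) = 2*(o*o)*(1 + o*o) = 2*o²*(1 + o²))
(E(6) - 151)*d(-5) = (2*6²*(1 + 6²) - 151)*(-5) = (2*36*(1 + 36) - 151)*(-5) = (2*36*37 - 151)*(-5) = (2664 - 151)*(-5) = 2513*(-5) = -12565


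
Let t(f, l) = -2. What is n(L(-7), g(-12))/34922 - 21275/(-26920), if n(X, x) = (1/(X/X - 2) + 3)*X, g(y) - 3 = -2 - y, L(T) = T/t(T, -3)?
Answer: 74315399/94010024 ≈ 0.79051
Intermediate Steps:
L(T) = -T/2 (L(T) = T/(-2) = T*(-½) = -T/2)
g(y) = 1 - y (g(y) = 3 + (-2 - y) = 1 - y)
n(X, x) = 2*X (n(X, x) = (1/(1 - 2) + 3)*X = (1/(-1) + 3)*X = (-1 + 3)*X = 2*X)
n(L(-7), g(-12))/34922 - 21275/(-26920) = (2*(-½*(-7)))/34922 - 21275/(-26920) = (2*(7/2))*(1/34922) - 21275*(-1/26920) = 7*(1/34922) + 4255/5384 = 7/34922 + 4255/5384 = 74315399/94010024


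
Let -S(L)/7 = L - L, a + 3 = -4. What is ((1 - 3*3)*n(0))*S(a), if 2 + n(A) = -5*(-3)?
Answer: 0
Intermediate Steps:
a = -7 (a = -3 - 4 = -7)
n(A) = 13 (n(A) = -2 - 5*(-3) = -2 + 15 = 13)
S(L) = 0 (S(L) = -7*(L - L) = -7*0 = 0)
((1 - 3*3)*n(0))*S(a) = ((1 - 3*3)*13)*0 = ((1 - 9)*13)*0 = -8*13*0 = -104*0 = 0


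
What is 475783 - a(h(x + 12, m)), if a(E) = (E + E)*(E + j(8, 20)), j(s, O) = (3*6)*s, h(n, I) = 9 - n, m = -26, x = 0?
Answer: 476629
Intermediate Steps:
j(s, O) = 18*s
a(E) = 2*E*(144 + E) (a(E) = (E + E)*(E + 18*8) = (2*E)*(E + 144) = (2*E)*(144 + E) = 2*E*(144 + E))
475783 - a(h(x + 12, m)) = 475783 - 2*(9 - (0 + 12))*(144 + (9 - (0 + 12))) = 475783 - 2*(9 - 1*12)*(144 + (9 - 1*12)) = 475783 - 2*(9 - 12)*(144 + (9 - 12)) = 475783 - 2*(-3)*(144 - 3) = 475783 - 2*(-3)*141 = 475783 - 1*(-846) = 475783 + 846 = 476629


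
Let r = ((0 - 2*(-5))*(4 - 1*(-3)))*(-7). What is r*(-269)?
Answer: 131810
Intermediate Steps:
r = -490 (r = ((0 + 10)*(4 + 3))*(-7) = (10*7)*(-7) = 70*(-7) = -490)
r*(-269) = -490*(-269) = 131810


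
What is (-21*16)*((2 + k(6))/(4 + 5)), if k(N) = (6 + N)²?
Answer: -16352/3 ≈ -5450.7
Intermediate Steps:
(-21*16)*((2 + k(6))/(4 + 5)) = (-21*16)*((2 + (6 + 6)²)/(4 + 5)) = -336*(2 + 12²)/9 = -336*(2 + 144)/9 = -49056/9 = -336*146/9 = -16352/3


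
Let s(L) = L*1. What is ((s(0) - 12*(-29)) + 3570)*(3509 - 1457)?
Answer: 8039736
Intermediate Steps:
s(L) = L
((s(0) - 12*(-29)) + 3570)*(3509 - 1457) = ((0 - 12*(-29)) + 3570)*(3509 - 1457) = ((0 + 348) + 3570)*2052 = (348 + 3570)*2052 = 3918*2052 = 8039736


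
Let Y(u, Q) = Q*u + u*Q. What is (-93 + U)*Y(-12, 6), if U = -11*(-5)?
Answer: 5472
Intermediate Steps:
U = 55
Y(u, Q) = 2*Q*u (Y(u, Q) = Q*u + Q*u = 2*Q*u)
(-93 + U)*Y(-12, 6) = (-93 + 55)*(2*6*(-12)) = -38*(-144) = 5472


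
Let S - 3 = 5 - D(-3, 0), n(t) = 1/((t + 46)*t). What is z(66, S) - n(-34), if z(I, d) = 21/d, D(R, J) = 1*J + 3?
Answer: 8573/2040 ≈ 4.2025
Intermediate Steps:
n(t) = 1/(t*(46 + t)) (n(t) = 1/((46 + t)*t) = 1/(t*(46 + t)))
D(R, J) = 3 + J (D(R, J) = J + 3 = 3 + J)
S = 5 (S = 3 + (5 - (3 + 0)) = 3 + (5 - 1*3) = 3 + (5 - 3) = 3 + 2 = 5)
z(66, S) - n(-34) = 21/5 - 1/((-34)*(46 - 34)) = 21*(⅕) - (-1)/(34*12) = 21/5 - (-1)/(34*12) = 21/5 - 1*(-1/408) = 21/5 + 1/408 = 8573/2040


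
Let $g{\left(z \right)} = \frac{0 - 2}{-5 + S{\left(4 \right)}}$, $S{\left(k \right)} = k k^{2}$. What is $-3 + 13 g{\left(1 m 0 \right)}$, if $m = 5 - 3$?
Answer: $- \frac{203}{59} \approx -3.4407$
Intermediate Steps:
$S{\left(k \right)} = k^{3}$
$m = 2$
$g{\left(z \right)} = - \frac{2}{59}$ ($g{\left(z \right)} = \frac{0 - 2}{-5 + 4^{3}} = - \frac{2}{-5 + 64} = - \frac{2}{59}$)
$-3 + 13 g{\left(1 m 0 \right)} = -3 + 13 \left(- \frac{2}{59}\right) = -3 - \frac{26}{59} = - \frac{203}{59}$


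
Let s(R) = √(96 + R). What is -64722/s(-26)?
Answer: -4623*√70/5 ≈ -7735.8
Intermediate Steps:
-64722/s(-26) = -64722/√(96 - 26) = -64722*√70/70 = -4623*√70/5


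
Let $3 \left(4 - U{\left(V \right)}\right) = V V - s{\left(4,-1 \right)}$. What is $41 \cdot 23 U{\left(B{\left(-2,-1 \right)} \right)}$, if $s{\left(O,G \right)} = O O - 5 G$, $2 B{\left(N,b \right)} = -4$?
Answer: $\frac{27347}{3} \approx 9115.7$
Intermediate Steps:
$B{\left(N,b \right)} = -2$ ($B{\left(N,b \right)} = \frac{1}{2} \left(-4\right) = -2$)
$s{\left(O,G \right)} = O^{2} - 5 G$
$U{\left(V \right)} = 11 - \frac{V^{2}}{3}$ ($U{\left(V \right)} = 4 - \frac{V V - \left(4^{2} - -5\right)}{3} = 4 - \frac{V^{2} - \left(16 + 5\right)}{3} = 4 - \frac{V^{2} - 21}{3} = 4 - \frac{-21 + V^{2}}{3} = 4 - \left(-7 + \frac{V^{2}}{3}\right) = 11 - \frac{V^{2}}{3}$)
$41 \cdot 23 U{\left(B{\left(-2,-1 \right)} \right)} = 41 \cdot 23 \left(11 - \frac{\left(-2\right)^{2}}{3}\right) = 943 \left(11 - \frac{4}{3}\right) = 943 \cdot \frac{29}{3} = \frac{27347}{3}$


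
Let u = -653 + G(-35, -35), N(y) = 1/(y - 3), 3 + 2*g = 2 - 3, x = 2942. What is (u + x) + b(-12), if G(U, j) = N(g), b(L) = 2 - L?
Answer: 11514/5 ≈ 2302.8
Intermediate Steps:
g = -2 (g = -3/2 + (2 - 3)/2 = -3/2 + (1/2)*(-1) = -3/2 - 1/2 = -2)
N(y) = 1/(-3 + y)
G(U, j) = -1/5 (G(U, j) = 1/(-3 - 2) = 1/(-5) = -1/5)
u = -3266/5 (u = -653 - 1/5 = -3266/5 ≈ -653.20)
(u + x) + b(-12) = (-3266/5 + 2942) + (2 - 1*(-12)) = 11444/5 + (2 + 12) = 11444/5 + 14 = 11514/5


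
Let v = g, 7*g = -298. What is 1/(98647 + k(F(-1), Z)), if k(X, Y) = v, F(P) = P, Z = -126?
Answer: 7/690231 ≈ 1.0142e-5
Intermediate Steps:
g = -298/7 (g = (⅐)*(-298) = -298/7 ≈ -42.571)
v = -298/7 ≈ -42.571
k(X, Y) = -298/7
1/(98647 + k(F(-1), Z)) = 1/(98647 - 298/7) = 1/(690231/7) = 7/690231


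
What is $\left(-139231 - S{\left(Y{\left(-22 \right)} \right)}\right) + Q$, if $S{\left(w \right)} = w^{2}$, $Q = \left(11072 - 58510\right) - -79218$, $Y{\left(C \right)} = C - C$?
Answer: $-107451$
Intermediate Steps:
$Y{\left(C \right)} = 0$
$Q = 31780$ ($Q = \left(11072 - 58510\right) + 79218 = -47438 + 79218 = 31780$)
$\left(-139231 - S{\left(Y{\left(-22 \right)} \right)}\right) + Q = \left(-139231 - 0^{2}\right) + 31780 = \left(-139231 - 0\right) + 31780 = \left(-139231 + 0\right) + 31780 = -139231 + 31780 = -107451$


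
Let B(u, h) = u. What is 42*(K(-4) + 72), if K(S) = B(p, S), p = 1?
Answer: 3066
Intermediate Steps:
K(S) = 1
42*(K(-4) + 72) = 42*(1 + 72) = 42*73 = 3066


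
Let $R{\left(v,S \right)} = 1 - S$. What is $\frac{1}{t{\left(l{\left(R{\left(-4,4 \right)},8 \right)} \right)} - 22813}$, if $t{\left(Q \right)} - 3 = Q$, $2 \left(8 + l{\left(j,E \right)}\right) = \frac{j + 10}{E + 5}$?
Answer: $- \frac{26}{593261} \approx -4.3826 \cdot 10^{-5}$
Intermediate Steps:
$l{\left(j,E \right)} = -8 + \frac{10 + j}{2 \left(5 + E\right)}$ ($l{\left(j,E \right)} = -8 + \frac{\left(j + 10\right) \frac{1}{E + 5}}{2} = -8 + \frac{\left(10 + j\right) \frac{1}{5 + E}}{2} = -8 + \frac{\frac{1}{5 + E} \left(10 + j\right)}{2} = -8 + \frac{10 + j}{2 \left(5 + E\right)}$)
$t{\left(Q \right)} = 3 + Q$
$\frac{1}{t{\left(l{\left(R{\left(-4,4 \right)},8 \right)} \right)} - 22813} = \frac{1}{\left(3 + \frac{-70 + \left(1 - 4\right) - 128}{2 \left(5 + 8\right)}\right) - 22813} = \frac{1}{\left(3 + \frac{-70 + \left(1 - 4\right) - 128}{2 \cdot 13}\right) - 22813} = \frac{1}{\left(3 + \frac{1}{2} \cdot \frac{1}{13} \left(-70 - 3 - 128\right)\right) - 22813} = \frac{1}{\left(3 + \frac{1}{2} \cdot \frac{1}{13} \left(-201\right)\right) - 22813} = \frac{1}{\left(3 - \frac{201}{26}\right) - 22813} = \frac{1}{- \frac{123}{26} - 22813} = \frac{1}{- \frac{593261}{26}} = - \frac{26}{593261}$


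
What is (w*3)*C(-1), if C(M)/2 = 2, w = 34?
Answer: 408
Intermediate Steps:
C(M) = 4 (C(M) = 2*2 = 4)
(w*3)*C(-1) = (34*3)*4 = 102*4 = 408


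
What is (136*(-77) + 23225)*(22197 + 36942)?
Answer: 754199667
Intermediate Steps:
(136*(-77) + 23225)*(22197 + 36942) = (-10472 + 23225)*59139 = 12753*59139 = 754199667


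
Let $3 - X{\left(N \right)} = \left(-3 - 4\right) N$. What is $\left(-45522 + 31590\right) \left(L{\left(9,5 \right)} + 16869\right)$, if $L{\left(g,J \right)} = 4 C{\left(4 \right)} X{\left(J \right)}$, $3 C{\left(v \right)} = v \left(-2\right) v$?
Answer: $-212430492$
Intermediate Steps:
$C{\left(v \right)} = - \frac{2 v^{2}}{3}$ ($C{\left(v \right)} = \frac{v \left(-2\right) v}{3} = \frac{- 2 v v}{3} = \frac{\left(-2\right) v^{2}}{3} = - \frac{2 v^{2}}{3}$)
$X{\left(N \right)} = 3 + 7 N$ ($X{\left(N \right)} = 3 - \left(-3 - 4\right) N = 3 - - 7 N = 3 + 7 N$)
$L{\left(g,J \right)} = -128 - \frac{896 J}{3}$ ($L{\left(g,J \right)} = 4 \left(- \frac{2 \cdot 4^{2}}{3}\right) \left(3 + 7 J\right) = 4 \left(\left(- \frac{2}{3}\right) 16\right) \left(3 + 7 J\right) = 4 \left(- \frac{32}{3}\right) \left(3 + 7 J\right) = - \frac{128 \left(3 + 7 J\right)}{3} = -128 - \frac{896 J}{3}$)
$\left(-45522 + 31590\right) \left(L{\left(9,5 \right)} + 16869\right) = \left(-45522 + 31590\right) \left(\left(-128 - \frac{4480}{3}\right) + 16869\right) = - 13932 \left(\left(-128 - \frac{4480}{3}\right) + 16869\right) = - 13932 \left(- \frac{4864}{3} + 16869\right) = \left(-13932\right) \frac{45743}{3} = -212430492$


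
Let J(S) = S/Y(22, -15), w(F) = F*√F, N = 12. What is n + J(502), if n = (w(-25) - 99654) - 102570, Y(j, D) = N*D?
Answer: -18200411/90 - 125*I ≈ -2.0223e+5 - 125.0*I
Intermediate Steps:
w(F) = F^(3/2)
Y(j, D) = 12*D
n = -202224 - 125*I (n = ((-25)^(3/2) - 99654) - 102570 = (-125*I - 99654) - 102570 = (-99654 - 125*I) - 102570 = -202224 - 125*I ≈ -2.0222e+5 - 125.0*I)
J(S) = -S/180 (J(S) = S/((12*(-15))) = S/(-180) = S*(-1/180) = -S/180)
n + J(502) = (-202224 - 125*I) - 1/180*502 = (-202224 - 125*I) - 251/90 = -18200411/90 - 125*I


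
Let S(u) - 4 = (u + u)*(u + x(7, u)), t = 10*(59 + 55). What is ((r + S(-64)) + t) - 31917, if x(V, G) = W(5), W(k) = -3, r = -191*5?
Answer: -23152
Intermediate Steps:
r = -955
x(V, G) = -3
t = 1140 (t = 10*114 = 1140)
S(u) = 4 + 2*u*(-3 + u) (S(u) = 4 + (u + u)*(u - 3) = 4 + (2*u)*(-3 + u) = 4 + 2*u*(-3 + u))
((r + S(-64)) + t) - 31917 = ((-955 + (4 - 6*(-64) + 2*(-64)**2)) + 1140) - 31917 = ((-955 + (4 + 384 + 2*4096)) + 1140) - 31917 = ((-955 + (4 + 384 + 8192)) + 1140) - 31917 = ((-955 + 8580) + 1140) - 31917 = (7625 + 1140) - 31917 = 8765 - 31917 = -23152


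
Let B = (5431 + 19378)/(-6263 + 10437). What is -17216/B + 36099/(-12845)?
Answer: -131990276653/45524515 ≈ -2899.3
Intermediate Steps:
B = 24809/4174 ≈ 5.9437
-17216/B + 36099/(-12845) = -17216/24809/4174 + 36099/(-12845) = -17216*4174/24809 + 36099*(-1/12845) = -71859584/24809 - 5157/1835 = -131990276653/45524515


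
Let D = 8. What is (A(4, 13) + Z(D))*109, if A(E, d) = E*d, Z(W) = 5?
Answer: 6213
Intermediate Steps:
(A(4, 13) + Z(D))*109 = (4*13 + 5)*109 = (52 + 5)*109 = 57*109 = 6213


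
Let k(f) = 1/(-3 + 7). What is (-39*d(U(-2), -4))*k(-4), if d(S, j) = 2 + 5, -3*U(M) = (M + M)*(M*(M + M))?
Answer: -273/4 ≈ -68.250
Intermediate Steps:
k(f) = ¼ (k(f) = 1/4 = ¼)
U(M) = -4*M³/3 (U(M) = -(M + M)*M*(M + M)/3 = -2*M*M*(2*M)/3 = -2*M*2*M²/3 = -4*M³/3)
d(S, j) = 7
(-39*d(U(-2), -4))*k(-4) = -39*7*(¼) = -273*¼ = -273/4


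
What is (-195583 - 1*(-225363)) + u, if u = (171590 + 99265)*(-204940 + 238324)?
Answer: 9042253100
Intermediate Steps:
u = 9042223320 (u = 270855*33384 = 9042223320)
(-195583 - 1*(-225363)) + u = (-195583 - 1*(-225363)) + 9042223320 = (-195583 + 225363) + 9042223320 = 29780 + 9042223320 = 9042253100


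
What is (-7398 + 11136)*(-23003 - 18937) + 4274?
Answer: -156767446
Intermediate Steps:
(-7398 + 11136)*(-23003 - 18937) + 4274 = 3738*(-41940) + 4274 = -156771720 + 4274 = -156767446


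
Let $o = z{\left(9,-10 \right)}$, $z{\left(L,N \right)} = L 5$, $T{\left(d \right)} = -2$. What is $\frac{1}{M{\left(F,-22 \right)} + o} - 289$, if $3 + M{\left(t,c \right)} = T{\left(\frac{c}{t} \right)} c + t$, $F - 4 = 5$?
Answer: $- \frac{27454}{95} \approx -288.99$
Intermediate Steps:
$F = 9$ ($F = 4 + 5 = 9$)
$z{\left(L,N \right)} = 5 L$
$M{\left(t,c \right)} = -3 + t - 2 c$ ($M{\left(t,c \right)} = -3 - \left(- t + 2 c\right) = -3 + t - 2 c$)
$o = 45$ ($o = 5 \cdot 9 = 45$)
$\frac{1}{M{\left(F,-22 \right)} + o} - 289 = \frac{1}{\left(-3 + 9 - -44\right) + 45} - 289 = \frac{1}{\left(-3 + 9 + 44\right) + 45} - 289 = \frac{1}{50 + 45} - 289 = \frac{1}{95} - 289 = - \frac{27454}{95}$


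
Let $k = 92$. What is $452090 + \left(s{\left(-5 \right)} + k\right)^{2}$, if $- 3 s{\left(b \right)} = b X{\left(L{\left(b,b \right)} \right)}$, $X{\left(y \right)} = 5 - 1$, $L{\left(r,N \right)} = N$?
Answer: $\frac{4156426}{9} \approx 4.6183 \cdot 10^{5}$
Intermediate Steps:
$X{\left(y \right)} = 4$ ($X{\left(y \right)} = 5 - 1 = 4$)
$s{\left(b \right)} = - \frac{4 b}{3}$ ($s{\left(b \right)} = - \frac{b 4}{3} = - \frac{4 b}{3}$)
$452090 + \left(s{\left(-5 \right)} + k\right)^{2} = 452090 + \left(\left(- \frac{4}{3}\right) \left(-5\right) + 92\right)^{2} = 452090 + \left(\frac{20}{3} + 92\right)^{2} = 452090 + \left(\frac{296}{3}\right)^{2} = 452090 + \frac{87616}{9} = \frac{4156426}{9}$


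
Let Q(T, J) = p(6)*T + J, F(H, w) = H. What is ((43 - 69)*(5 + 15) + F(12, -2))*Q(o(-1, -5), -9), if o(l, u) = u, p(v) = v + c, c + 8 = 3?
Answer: 7112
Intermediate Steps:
c = -5 (c = -8 + 3 = -5)
p(v) = -5 + v (p(v) = v - 5 = -5 + v)
Q(T, J) = J + T (Q(T, J) = (-5 + 6)*T + J = 1*T + J = T + J = J + T)
((43 - 69)*(5 + 15) + F(12, -2))*Q(o(-1, -5), -9) = ((43 - 69)*(5 + 15) + 12)*(-9 - 5) = (-26*20 + 12)*(-14) = (-520 + 12)*(-14) = -508*(-14) = 7112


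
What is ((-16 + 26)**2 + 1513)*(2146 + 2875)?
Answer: 8098873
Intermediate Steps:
((-16 + 26)**2 + 1513)*(2146 + 2875) = (10**2 + 1513)*5021 = (100 + 1513)*5021 = 1613*5021 = 8098873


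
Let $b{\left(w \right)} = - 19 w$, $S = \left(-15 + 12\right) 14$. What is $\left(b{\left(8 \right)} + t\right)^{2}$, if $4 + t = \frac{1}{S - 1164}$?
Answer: $\frac{35395530769}{1454436} \approx 24336.0$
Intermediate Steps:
$S = -42$ ($S = \left(-3\right) 14 = -42$)
$t = - \frac{4825}{1206}$ ($t = -4 + \frac{1}{-42 - 1164} = -4 + \frac{1}{-1206} = -4 - \frac{1}{1206} = - \frac{4825}{1206} \approx -4.0008$)
$\left(b{\left(8 \right)} + t\right)^{2} = \left(\left(-19\right) 8 - \frac{4825}{1206}\right)^{2} = \left(-152 - \frac{4825}{1206}\right)^{2} = \left(- \frac{188137}{1206}\right)^{2} = \frac{35395530769}{1454436}$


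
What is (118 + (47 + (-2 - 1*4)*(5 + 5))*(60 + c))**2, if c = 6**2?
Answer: 1276900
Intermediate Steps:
c = 36
(118 + (47 + (-2 - 1*4)*(5 + 5))*(60 + c))**2 = (118 + (47 + (-2 - 1*4)*(5 + 5))*(60 + 36))**2 = (118 + (47 + (-2 - 4)*10)*96)**2 = (118 + (47 - 6*10)*96)**2 = (118 + (47 - 60)*96)**2 = (118 - 13*96)**2 = (118 - 1248)**2 = (-1130)**2 = 1276900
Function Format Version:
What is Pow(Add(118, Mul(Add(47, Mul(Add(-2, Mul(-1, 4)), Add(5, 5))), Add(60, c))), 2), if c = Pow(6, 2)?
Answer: 1276900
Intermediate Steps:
c = 36
Pow(Add(118, Mul(Add(47, Mul(Add(-2, Mul(-1, 4)), Add(5, 5))), Add(60, c))), 2) = Pow(Add(118, Mul(Add(47, Mul(Add(-2, Mul(-1, 4)), Add(5, 5))), Add(60, 36))), 2) = Pow(Add(118, Mul(Add(47, Mul(Add(-2, -4), 10)), 96)), 2) = Pow(Add(118, Mul(Add(47, Mul(-6, 10)), 96)), 2) = Pow(Add(118, Mul(Add(47, -60), 96)), 2) = Pow(Add(118, Mul(-13, 96)), 2) = Pow(Add(118, -1248), 2) = Pow(-1130, 2) = 1276900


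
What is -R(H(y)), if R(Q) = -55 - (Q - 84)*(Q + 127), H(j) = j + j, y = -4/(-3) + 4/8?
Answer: -93977/9 ≈ -10442.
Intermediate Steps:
y = 11/6 (y = -4*(-⅓) + 4*(⅛) = 4/3 + ½ = 11/6 ≈ 1.8333)
H(j) = 2*j
R(Q) = -55 - (-84 + Q)*(127 + Q)
-R(H(y)) = -(10613 - (2*(11/6))² - 86*11/6) = -(10613 - (11/3)² - 43*11/3) = -(10613 - 1*121/9 - 473/3) = -(10613 - 121/9 - 473/3) = -1*93977/9 = -93977/9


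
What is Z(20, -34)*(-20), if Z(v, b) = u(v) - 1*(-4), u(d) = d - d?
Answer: -80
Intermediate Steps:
u(d) = 0
Z(v, b) = 4 (Z(v, b) = 0 - 1*(-4) = 0 + 4 = 4)
Z(20, -34)*(-20) = 4*(-20) = -80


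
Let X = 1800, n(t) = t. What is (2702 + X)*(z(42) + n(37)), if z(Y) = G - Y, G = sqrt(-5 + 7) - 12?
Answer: -76534 + 4502*sqrt(2) ≈ -70167.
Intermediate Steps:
G = -12 + sqrt(2) (G = sqrt(2) - 12 = -12 + sqrt(2) ≈ -10.586)
z(Y) = -12 + sqrt(2) - Y (z(Y) = (-12 + sqrt(2)) - Y = -12 + sqrt(2) - Y)
(2702 + X)*(z(42) + n(37)) = (2702 + 1800)*((-12 + sqrt(2) - 1*42) + 37) = 4502*((-12 + sqrt(2) - 42) + 37) = 4502*((-54 + sqrt(2)) + 37) = 4502*(-17 + sqrt(2)) = -76534 + 4502*sqrt(2)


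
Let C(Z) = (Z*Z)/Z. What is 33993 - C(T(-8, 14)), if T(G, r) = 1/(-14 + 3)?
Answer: 373924/11 ≈ 33993.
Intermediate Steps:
T(G, r) = -1/11 (T(G, r) = 1/(-11) = -1/11)
C(Z) = Z (C(Z) = Z²/Z = Z)
33993 - C(T(-8, 14)) = 33993 - 1*(-1/11) = 33993 + 1/11 = 373924/11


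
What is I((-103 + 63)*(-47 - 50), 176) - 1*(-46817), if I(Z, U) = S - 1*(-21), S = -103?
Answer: 46735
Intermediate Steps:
I(Z, U) = -82 (I(Z, U) = -103 - 1*(-21) = -103 + 21 = -82)
I((-103 + 63)*(-47 - 50), 176) - 1*(-46817) = -82 - 1*(-46817) = -82 + 46817 = 46735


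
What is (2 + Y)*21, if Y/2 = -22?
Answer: -882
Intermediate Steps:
Y = -44 (Y = 2*(-22) = -44)
(2 + Y)*21 = (2 - 44)*21 = -42*21 = -882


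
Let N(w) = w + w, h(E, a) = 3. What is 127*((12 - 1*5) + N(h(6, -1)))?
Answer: 1651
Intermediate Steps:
N(w) = 2*w
127*((12 - 1*5) + N(h(6, -1))) = 127*((12 - 1*5) + 2*3) = 127*((12 - 5) + 6) = 127*(7 + 6) = 127*13 = 1651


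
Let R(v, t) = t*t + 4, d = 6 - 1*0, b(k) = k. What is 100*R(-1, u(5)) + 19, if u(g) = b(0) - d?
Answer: 4019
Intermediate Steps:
d = 6 (d = 6 + 0 = 6)
u(g) = -6 (u(g) = 0 - 1*6 = 0 - 6 = -6)
R(v, t) = 4 + t² (R(v, t) = t² + 4 = 4 + t²)
100*R(-1, u(5)) + 19 = 100*(4 + (-6)²) + 19 = 100*(4 + 36) + 19 = 100*40 + 19 = 4000 + 19 = 4019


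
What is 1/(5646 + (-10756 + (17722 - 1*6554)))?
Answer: 1/6058 ≈ 0.00016507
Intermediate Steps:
1/(5646 + (-10756 + (17722 - 1*6554))) = 1/(5646 + (-10756 + (17722 - 6554))) = 1/(5646 + (-10756 + 11168)) = 1/(5646 + 412) = 1/6058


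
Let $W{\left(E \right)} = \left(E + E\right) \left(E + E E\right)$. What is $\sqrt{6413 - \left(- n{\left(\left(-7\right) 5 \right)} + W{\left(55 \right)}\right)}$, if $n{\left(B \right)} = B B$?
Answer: $i \sqrt{331162} \approx 575.47 i$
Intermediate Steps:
$n{\left(B \right)} = B^{2}$
$W{\left(E \right)} = 2 E \left(E + E^{2}\right)$
$\sqrt{6413 - \left(- n{\left(\left(-7\right) 5 \right)} + W{\left(55 \right)}\right)} = \sqrt{6413 + \left(\left(\left(-7\right) 5\right)^{2} - 2 \cdot 55^{2} \left(1 + 55\right)\right)} = \sqrt{6413 + \left(\left(-35\right)^{2} - 2 \cdot 3025 \cdot 56\right)} = \sqrt{6413 + \left(1225 - 338800\right)} = \sqrt{6413 - 337575} = \sqrt{-331162} = i \sqrt{331162}$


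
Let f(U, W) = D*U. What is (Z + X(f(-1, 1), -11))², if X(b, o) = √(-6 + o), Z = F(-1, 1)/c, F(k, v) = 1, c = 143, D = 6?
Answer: -347632/20449 + 2*I*√17/143 ≈ -17.0 + 0.057666*I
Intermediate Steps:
f(U, W) = 6*U
Z = 1/143 ≈ 0.0069930
(Z + X(f(-1, 1), -11))² = (1/143 + √(-6 - 11))² = (1/143 + √(-17))² = (1/143 + I*√17)²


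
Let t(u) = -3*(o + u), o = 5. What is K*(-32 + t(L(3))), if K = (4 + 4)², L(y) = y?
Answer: -3584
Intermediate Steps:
t(u) = -15 - 3*u (t(u) = -3*(5 + u) = -15 - 3*u)
K = 64 (K = 8² = 64)
K*(-32 + t(L(3))) = 64*(-32 + (-15 - 3*3)) = 64*(-32 + (-15 - 9)) = 64*(-32 - 24) = 64*(-56) = -3584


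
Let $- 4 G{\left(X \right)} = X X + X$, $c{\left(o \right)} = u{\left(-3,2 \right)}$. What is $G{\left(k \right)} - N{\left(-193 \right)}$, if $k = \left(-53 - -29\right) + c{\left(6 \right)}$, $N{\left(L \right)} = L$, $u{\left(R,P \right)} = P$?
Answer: $\frac{155}{2} \approx 77.5$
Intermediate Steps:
$c{\left(o \right)} = 2$
$k = -22$ ($k = \left(-53 - -29\right) + 2 = \left(-53 + 29\right) + 2 = -24 + 2 = -22$)
$G{\left(X \right)} = - \frac{X}{4} - \frac{X^{2}}{4}$ ($G{\left(X \right)} = - \frac{X X + X}{4} = - \frac{X^{2} + X}{4} = - \frac{X + X^{2}}{4} = - \frac{X}{4} - \frac{X^{2}}{4}$)
$G{\left(k \right)} - N{\left(-193 \right)} = \left(- \frac{1}{4}\right) \left(-22\right) \left(1 - 22\right) - -193 = \left(- \frac{1}{4}\right) \left(-22\right) \left(-21\right) + 193 = - \frac{231}{2} + 193 = \frac{155}{2}$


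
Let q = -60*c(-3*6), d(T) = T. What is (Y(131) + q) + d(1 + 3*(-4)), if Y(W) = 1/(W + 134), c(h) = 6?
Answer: -98314/265 ≈ -371.00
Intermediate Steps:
q = -360 (q = -60*6 = -360)
Y(W) = 1/(134 + W)
(Y(131) + q) + d(1 + 3*(-4)) = (1/(134 + 131) - 360) + (1 + 3*(-4)) = (1/265 - 360) + (1 - 12) = (1/265 - 360) - 11 = -95399/265 - 11 = -98314/265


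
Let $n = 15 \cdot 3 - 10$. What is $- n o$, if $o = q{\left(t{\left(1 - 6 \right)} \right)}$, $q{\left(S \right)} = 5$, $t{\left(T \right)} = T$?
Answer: $-175$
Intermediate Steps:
$n = 35$ ($n = 45 - 10 = 35$)
$o = 5$
$- n o = - 35 \cdot 5 = \left(-1\right) 175 = -175$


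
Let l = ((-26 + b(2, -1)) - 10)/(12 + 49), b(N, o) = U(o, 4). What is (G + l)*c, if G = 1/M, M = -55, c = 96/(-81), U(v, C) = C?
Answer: 19424/30195 ≈ 0.64329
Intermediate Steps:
b(N, o) = 4
c = -32/27 (c = 96*(-1/81) = -32/27 ≈ -1.1852)
G = -1/55 (G = 1/(-55) = -1/55 ≈ -0.018182)
l = -32/61 (l = ((-26 + 4) - 10)/(12 + 49) = (-22 - 10)/61 = -32*1/61 = -32/61 ≈ -0.52459)
(G + l)*c = (-1/55 - 32/61)*(-32/27) = -1821/3355*(-32/27) = 19424/30195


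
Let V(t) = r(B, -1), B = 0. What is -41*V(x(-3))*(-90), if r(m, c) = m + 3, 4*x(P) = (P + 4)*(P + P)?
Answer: 11070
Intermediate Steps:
x(P) = P*(4 + P)/2 (x(P) = ((P + 4)*(P + P))/4 = ((4 + P)*(2*P))/4 = (2*P*(4 + P))/4 = P*(4 + P)/2)
r(m, c) = 3 + m
V(t) = 3 (V(t) = 3 + 0 = 3)
-41*V(x(-3))*(-90) = -41*3*(-90) = -123*(-90) = 11070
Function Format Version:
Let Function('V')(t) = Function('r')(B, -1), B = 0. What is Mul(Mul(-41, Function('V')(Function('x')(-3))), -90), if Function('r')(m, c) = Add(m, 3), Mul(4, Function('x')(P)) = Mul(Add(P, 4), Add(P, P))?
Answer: 11070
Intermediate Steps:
Function('x')(P) = Mul(Rational(1, 2), P, Add(4, P)) (Function('x')(P) = Mul(Rational(1, 4), Mul(Add(P, 4), Add(P, P))) = Mul(Rational(1, 4), Mul(Add(4, P), Mul(2, P))) = Mul(Rational(1, 4), Mul(2, P, Add(4, P))) = Mul(Rational(1, 2), P, Add(4, P)))
Function('r')(m, c) = Add(3, m)
Function('V')(t) = 3 (Function('V')(t) = Add(3, 0) = 3)
Mul(Mul(-41, Function('V')(Function('x')(-3))), -90) = Mul(Mul(-41, 3), -90) = Mul(-123, -90) = 11070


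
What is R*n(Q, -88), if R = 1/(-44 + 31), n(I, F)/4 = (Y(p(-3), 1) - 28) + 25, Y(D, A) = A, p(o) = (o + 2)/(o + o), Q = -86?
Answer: 8/13 ≈ 0.61539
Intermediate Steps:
p(o) = (2 + o)/(2*o) (p(o) = (2 + o)/((2*o)) = (2 + o)*(1/(2*o)) = (2 + o)/(2*o))
n(I, F) = -8 (n(I, F) = 4*((1 - 28) + 25) = 4*(-27 + 25) = 4*(-2) = -8)
R = -1/13 (R = 1/(-13) = -1/13 ≈ -0.076923)
R*n(Q, -88) = -1/13*(-8) = 8/13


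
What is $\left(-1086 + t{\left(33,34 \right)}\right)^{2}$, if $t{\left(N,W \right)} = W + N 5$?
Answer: $786769$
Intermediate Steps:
$t{\left(N,W \right)} = W + 5 N$
$\left(-1086 + t{\left(33,34 \right)}\right)^{2} = \left(-1086 + \left(34 + 5 \cdot 33\right)\right)^{2} = \left(-1086 + \left(34 + 165\right)\right)^{2} = \left(-1086 + 199\right)^{2} = \left(-887\right)^{2} = 786769$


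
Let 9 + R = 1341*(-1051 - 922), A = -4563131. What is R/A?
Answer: 2645802/4563131 ≈ 0.57982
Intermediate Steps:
R = -2645802 (R = -9 + 1341*(-1051 - 922) = -9 + 1341*(-1973) = -9 - 2645793 = -2645802)
R/A = -2645802/(-4563131) = -2645802*(-1/4563131) = 2645802/4563131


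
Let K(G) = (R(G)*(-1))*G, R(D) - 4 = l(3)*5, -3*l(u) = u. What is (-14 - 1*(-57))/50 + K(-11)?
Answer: -507/50 ≈ -10.140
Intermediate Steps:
l(u) = -u/3
R(D) = -1 (R(D) = 4 - 1/3*3*5 = 4 - 1*5 = 4 - 5 = -1)
K(G) = G (K(G) = (-1*(-1))*G = 1*G = G)
(-14 - 1*(-57))/50 + K(-11) = (-14 - 1*(-57))/50 - 11 = (-14 + 57)*(1/50) - 11 = 43*(1/50) - 11 = 43/50 - 11 = -507/50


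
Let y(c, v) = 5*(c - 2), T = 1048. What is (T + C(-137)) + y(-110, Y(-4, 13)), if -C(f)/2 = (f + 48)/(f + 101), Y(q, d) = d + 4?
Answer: 8695/18 ≈ 483.06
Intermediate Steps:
Y(q, d) = 4 + d
y(c, v) = -10 + 5*c (y(c, v) = 5*(-2 + c) = -10 + 5*c)
C(f) = -2*(48 + f)/(101 + f) (C(f) = -2*(f + 48)/(f + 101) = -2*(48 + f)/(101 + f))
(T + C(-137)) + y(-110, Y(-4, 13)) = (1048 + 2*(-48 - 1*(-137))/(101 - 137)) + (-10 + 5*(-110)) = (1048 + 2*(-48 + 137)/(-36)) + (-10 - 550) = (1048 + 2*(-1/36)*89) - 560 = (1048 - 89/18) - 560 = 18775/18 - 560 = 8695/18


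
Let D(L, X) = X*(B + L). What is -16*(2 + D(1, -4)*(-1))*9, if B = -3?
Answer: 864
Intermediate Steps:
D(L, X) = X*(-3 + L)
-16*(2 + D(1, -4)*(-1))*9 = -16*(2 - 4*(-3 + 1)*(-1))*9 = -16*(2 - 4*(-2)*(-1))*9 = -16*(2 + 8*(-1))*9 = -16*(2 - 8)*9 = -16*(-6)*9 = 96*9 = 864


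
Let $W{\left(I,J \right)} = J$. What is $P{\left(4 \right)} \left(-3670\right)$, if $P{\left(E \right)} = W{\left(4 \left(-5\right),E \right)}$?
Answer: $-14680$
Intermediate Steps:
$P{\left(E \right)} = E$
$P{\left(4 \right)} \left(-3670\right) = 4 \left(-3670\right) = -14680$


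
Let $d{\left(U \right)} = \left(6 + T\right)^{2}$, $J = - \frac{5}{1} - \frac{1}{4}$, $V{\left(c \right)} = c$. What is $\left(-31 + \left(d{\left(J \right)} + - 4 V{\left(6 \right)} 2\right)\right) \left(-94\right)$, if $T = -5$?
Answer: $7332$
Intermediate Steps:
$J = - \frac{21}{4}$ ($J = \left(-5\right) 1 - \frac{1}{4} = -5 - \frac{1}{4} = - \frac{21}{4} \approx -5.25$)
$d{\left(U \right)} = 1$ ($d{\left(U \right)} = \left(6 - 5\right)^{2} = 1^{2} = 1$)
$\left(-31 + \left(d{\left(J \right)} + - 4 V{\left(6 \right)} 2\right)\right) \left(-94\right) = \left(-31 + \left(1 + \left(-4\right) 6 \cdot 2\right)\right) \left(-94\right) = \left(-31 + \left(1 - 48\right)\right) \left(-94\right) = \left(-31 - 47\right) \left(-94\right) = \left(-78\right) \left(-94\right) = 7332$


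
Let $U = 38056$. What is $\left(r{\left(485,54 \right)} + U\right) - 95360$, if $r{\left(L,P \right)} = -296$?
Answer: $-57600$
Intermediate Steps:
$\left(r{\left(485,54 \right)} + U\right) - 95360 = \left(-296 + 38056\right) - 95360 = 37760 - 95360 = -57600$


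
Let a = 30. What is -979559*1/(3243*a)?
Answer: -979559/97290 ≈ -10.068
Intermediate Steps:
-979559*1/(3243*a) = -979559/(-69*(-47)*30) = -979559/(3243*30) = -979559/97290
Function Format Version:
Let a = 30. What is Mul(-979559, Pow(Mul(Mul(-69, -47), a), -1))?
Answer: Rational(-979559, 97290) ≈ -10.068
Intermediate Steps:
Mul(-979559, Pow(Mul(Mul(-69, -47), a), -1)) = Mul(-979559, Pow(Mul(Mul(-69, -47), 30), -1)) = Mul(-979559, Pow(Mul(3243, 30), -1)) = Mul(-979559, Pow(97290, -1)) = Mul(-979559, Rational(1, 97290)) = Rational(-979559, 97290)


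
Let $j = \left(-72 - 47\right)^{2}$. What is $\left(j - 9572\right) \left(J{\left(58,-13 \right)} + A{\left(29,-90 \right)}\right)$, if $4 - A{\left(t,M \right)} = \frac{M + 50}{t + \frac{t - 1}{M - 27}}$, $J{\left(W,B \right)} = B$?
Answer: $- \frac{23500269}{673} \approx -34919.0$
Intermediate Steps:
$j = 14161$ ($j = \left(-119\right)^{2} = 14161$)
$A{\left(t,M \right)} = 4 - \frac{50 + M}{t + \frac{-1 + t}{-27 + M}}$ ($A{\left(t,M \right)} = 4 - \frac{M + 50}{t + \frac{t - 1}{M - 27}} = 4 - \frac{50 + M}{t + \frac{-1 + t}{-27 + M}}$)
$\left(j - 9572\right) \left(J{\left(58,-13 \right)} + A{\left(29,-90 \right)}\right) = \left(14161 - 9572\right) \left(-13 + \frac{-1346 + \left(-90\right)^{2} + 23 \left(-90\right) + 104 \cdot 29 - \left(-360\right) 29}{1 + 26 \cdot 29 - \left(-90\right) 29}\right) = 4589 \left(-13 + \frac{-1346 + 8100 - 2070 + 3016 + 10440}{1 + 754 + 2610}\right) = 4589 \left(-13 + \frac{1}{3365} \cdot 18140\right) = 4589 \left(-13 + \frac{3628}{673}\right) = 4589 \left(- \frac{5121}{673}\right) = - \frac{23500269}{673}$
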